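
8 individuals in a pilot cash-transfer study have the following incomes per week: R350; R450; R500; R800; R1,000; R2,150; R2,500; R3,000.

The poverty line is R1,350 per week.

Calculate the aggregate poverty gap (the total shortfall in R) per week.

R3,650

Incomes under z: R350, R450, R500, R800, R1,000 (q = 5 of N = 8).
Individual gaps: 1350−350 = 1000; 1350−450 = 900; 1350−500 = 850; 1350−800 = 550; 1350−1000 = 350.
Aggregate gap = R3,650.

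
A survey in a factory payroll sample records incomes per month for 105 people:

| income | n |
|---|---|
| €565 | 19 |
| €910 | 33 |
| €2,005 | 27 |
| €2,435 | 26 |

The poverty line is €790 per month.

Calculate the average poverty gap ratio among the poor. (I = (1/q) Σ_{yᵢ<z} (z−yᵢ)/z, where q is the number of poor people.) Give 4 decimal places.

Poor units: 19×€565 (q = 19 of N = 105).
Shortfall ratios (z−y)/z: 0.2848 (×19); sum = 5.411392.
I averages over the q = 19 poor units only: 5.411392 / 19 = 0.2848.

0.2848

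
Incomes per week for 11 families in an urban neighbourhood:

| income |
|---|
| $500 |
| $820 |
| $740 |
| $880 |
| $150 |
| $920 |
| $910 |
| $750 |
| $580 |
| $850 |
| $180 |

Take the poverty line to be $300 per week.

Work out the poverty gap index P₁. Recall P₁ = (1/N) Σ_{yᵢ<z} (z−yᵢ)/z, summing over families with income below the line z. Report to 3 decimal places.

Incomes under z: $150, $180 (q = 2 of N = 11).
Relative gaps: (300−150)/300 = 0.5000; (300−180)/300 = 0.4000.
Σ = 0.900000. Dividing by the full population N = 11 gives P₁ = 0.082.

0.082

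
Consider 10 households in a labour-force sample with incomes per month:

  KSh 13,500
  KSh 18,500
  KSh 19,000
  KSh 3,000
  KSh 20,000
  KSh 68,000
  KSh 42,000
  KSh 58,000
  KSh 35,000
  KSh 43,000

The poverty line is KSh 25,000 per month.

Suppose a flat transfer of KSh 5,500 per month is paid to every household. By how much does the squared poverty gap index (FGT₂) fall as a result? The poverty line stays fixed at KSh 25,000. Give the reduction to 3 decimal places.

Before: below the line — KSh 3,000, KSh 13,500, KSh 18,500, KSh 19,000, KSh 20,000; squared poverty gap index (FGT₂) = 0.11512.
After the KSh 5,500 transfer: below the line — KSh 8,500, KSh 19,000, KSh 24,000, KSh 24,500; squared poverty gap index (FGT₂) = 0.04952.
Reduction = 0.11512 − 0.04952 = 0.066.

0.066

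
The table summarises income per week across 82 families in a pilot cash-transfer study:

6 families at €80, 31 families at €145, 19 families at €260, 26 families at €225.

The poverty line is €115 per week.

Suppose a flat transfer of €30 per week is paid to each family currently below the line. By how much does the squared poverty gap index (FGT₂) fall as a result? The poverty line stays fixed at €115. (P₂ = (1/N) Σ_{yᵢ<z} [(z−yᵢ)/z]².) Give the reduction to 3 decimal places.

Before: below the line — 6×€80; squared poverty gap index (FGT₂) = 0.00678.
After the €30 transfer: below the line — 6×€110; squared poverty gap index (FGT₂) = 0.00014.
Reduction = 0.00678 − 0.00014 = 0.007.

0.007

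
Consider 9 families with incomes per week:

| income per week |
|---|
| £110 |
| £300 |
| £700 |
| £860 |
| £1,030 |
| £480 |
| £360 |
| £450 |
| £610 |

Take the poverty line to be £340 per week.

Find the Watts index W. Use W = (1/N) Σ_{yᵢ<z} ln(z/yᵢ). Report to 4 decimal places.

Below z: £110, £300 (q = 2 of N = 9).
Log gaps: ln(340/110) = 1.1285; ln(340/300) = 0.1252.
W = 1.253628 / 9 = 0.1393.

0.1393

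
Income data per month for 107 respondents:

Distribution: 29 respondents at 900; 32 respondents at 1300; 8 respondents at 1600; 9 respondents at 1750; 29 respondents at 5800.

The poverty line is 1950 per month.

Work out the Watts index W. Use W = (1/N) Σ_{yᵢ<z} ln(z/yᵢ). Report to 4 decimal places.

Poor units: 29×900, 32×1300, 8×1600, 9×1750 (q = 78 of N = 107).
Log shortfalls: ln(1950/900) = 0.7732 (×29); ln(1950/1300) = 0.4055 (×32); ln(1950/1600) = 0.1978 (×8); ln(1950/1750) = 0.1082 (×9).
W = 37.953918 / 107 = 0.3547.

0.3547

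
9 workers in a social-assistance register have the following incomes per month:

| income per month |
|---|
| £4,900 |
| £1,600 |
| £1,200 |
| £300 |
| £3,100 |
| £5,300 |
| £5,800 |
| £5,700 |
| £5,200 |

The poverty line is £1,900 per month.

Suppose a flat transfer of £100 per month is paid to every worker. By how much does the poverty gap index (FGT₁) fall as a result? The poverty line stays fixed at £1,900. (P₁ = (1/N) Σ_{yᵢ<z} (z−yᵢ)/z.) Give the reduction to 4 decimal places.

Before: below the line — £300, £1,200, £1,600; poverty gap index (FGT₁) = 0.152047.
After the £100 transfer: below the line — £400, £1,300, £1,700; poverty gap index (FGT₁) = 0.134503.
Reduction = 0.152047 − 0.134503 = 0.0175.

0.0175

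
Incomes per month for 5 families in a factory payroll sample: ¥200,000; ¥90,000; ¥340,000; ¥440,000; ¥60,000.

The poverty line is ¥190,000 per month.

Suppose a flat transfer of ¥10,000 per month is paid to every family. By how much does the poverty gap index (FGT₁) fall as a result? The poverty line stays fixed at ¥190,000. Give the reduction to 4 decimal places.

0.0211

Before: below the line — ¥60,000, ¥90,000; poverty gap index (FGT₁) = 0.242105.
After the ¥10,000 transfer: below the line — ¥70,000, ¥100,000; poverty gap index (FGT₁) = 0.221053.
Reduction = 0.242105 − 0.221053 = 0.0211.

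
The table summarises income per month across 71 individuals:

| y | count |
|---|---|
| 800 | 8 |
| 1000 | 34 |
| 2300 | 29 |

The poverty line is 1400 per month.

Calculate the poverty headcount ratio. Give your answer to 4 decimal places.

0.5915

42 of the 71 individuals have income below 1400.
H = 42/71 = 0.5915.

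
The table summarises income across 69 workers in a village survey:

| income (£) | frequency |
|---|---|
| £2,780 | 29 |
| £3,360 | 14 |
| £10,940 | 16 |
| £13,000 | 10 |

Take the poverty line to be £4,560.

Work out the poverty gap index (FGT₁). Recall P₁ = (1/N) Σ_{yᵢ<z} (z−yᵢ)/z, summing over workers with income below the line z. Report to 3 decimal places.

Below the line: 29×£2,780, 14×£3,360 (q = 43 of N = 69).
Gap ratios (z−y)/z: (4560−2780)/4560 = 0.3904 (×29); (4560−3360)/4560 = 0.2632 (×14).
Σ = 15.004386. Dividing by the full population N = 69 gives P₁ = 0.217.

0.217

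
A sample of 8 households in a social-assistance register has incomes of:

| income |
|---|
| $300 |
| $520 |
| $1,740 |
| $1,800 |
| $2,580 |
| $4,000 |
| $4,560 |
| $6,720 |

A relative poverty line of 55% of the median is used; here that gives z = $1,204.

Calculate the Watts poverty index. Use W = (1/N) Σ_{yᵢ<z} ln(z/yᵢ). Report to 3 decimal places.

0.279

Below z: $300, $520 (q = 2 of N = 8).
Log shortfalls: ln(1204/300) = 1.3896; ln(1204/520) = 0.8396.
W = 2.229198 / 8 = 0.279.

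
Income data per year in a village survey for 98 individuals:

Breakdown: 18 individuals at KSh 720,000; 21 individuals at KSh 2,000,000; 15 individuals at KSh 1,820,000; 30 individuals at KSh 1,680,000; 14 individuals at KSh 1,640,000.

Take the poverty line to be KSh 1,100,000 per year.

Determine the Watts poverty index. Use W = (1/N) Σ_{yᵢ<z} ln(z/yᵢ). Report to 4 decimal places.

0.0778

Below z: 18×KSh 720,000 (q = 18 of N = 98).
Log shortfalls: ln(1100000/720000) = 0.4238 (×18).
W = 7.628656 / 98 = 0.0778.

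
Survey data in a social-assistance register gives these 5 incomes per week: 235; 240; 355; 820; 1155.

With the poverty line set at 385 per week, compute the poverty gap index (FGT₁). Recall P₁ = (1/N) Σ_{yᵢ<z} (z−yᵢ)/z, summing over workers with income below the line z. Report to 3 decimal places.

Incomes under z: 235, 240, 355 (q = 3 of N = 5).
Gap ratios (z−y)/z: (385−235)/385 = 0.3896; (385−240)/385 = 0.3766; (385−355)/385 = 0.0779.
Sum of shortfalls = 0.844156; P₁ averages over all N: 0.844156 / 5 = 0.169.

0.169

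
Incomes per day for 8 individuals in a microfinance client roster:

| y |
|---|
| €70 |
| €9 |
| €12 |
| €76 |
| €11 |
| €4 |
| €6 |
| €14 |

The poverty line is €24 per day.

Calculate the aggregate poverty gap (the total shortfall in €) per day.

€88

Poor units: €4, €6, €9, €11, €12, €14 (q = 6 of N = 8).
Individual gaps: 24−4 = 20; 24−6 = 18; 24−9 = 15; 24−11 = 13; 24−12 = 12; 24−14 = 10.
Aggregate gap = €88.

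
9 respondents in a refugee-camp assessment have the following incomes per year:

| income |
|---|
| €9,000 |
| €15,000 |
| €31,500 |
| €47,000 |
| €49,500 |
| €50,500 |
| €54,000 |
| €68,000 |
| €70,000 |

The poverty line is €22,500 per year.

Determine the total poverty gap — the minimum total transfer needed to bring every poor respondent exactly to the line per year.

€21,000

Poor units: €9,000, €15,000 (q = 2 of N = 9).
Individual gaps: 22500−9000 = 13500; 22500−15000 = 7500.
Aggregate gap = €21,000.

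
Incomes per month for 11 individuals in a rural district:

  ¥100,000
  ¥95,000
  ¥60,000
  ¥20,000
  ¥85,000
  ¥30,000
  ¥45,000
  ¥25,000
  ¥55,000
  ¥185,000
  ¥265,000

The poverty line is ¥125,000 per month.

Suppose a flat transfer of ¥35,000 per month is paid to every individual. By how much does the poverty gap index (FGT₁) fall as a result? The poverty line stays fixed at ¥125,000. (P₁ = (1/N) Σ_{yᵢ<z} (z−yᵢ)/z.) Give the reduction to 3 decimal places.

0.218

Before: below the line — ¥20,000, ¥25,000, ¥30,000, ¥45,000, ¥55,000, ¥60,000, ¥85,000, ¥95,000, ¥100,000; poverty gap index (FGT₁) = 0.44364.
After the ¥35,000 transfer: below the line — ¥55,000, ¥60,000, ¥65,000, ¥80,000, ¥90,000, ¥95,000, ¥120,000; poverty gap index (FGT₁) = 0.22545.
Reduction = 0.44364 − 0.22545 = 0.218.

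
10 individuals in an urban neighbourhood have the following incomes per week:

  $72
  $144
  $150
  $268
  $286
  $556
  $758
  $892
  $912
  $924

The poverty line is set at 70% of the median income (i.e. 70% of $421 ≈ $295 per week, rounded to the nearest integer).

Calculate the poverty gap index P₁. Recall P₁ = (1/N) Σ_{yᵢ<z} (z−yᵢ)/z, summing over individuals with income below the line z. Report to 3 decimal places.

0.188

Below z: $72, $144, $150, $268, $286 (q = 5 of N = 10).
Normalized shortfalls: (295−72)/295 = 0.7559; (295−144)/295 = 0.5119; (295−150)/295 = 0.4915; (295−268)/295 = 0.0915; (295−286)/295 = 0.0305.
Σ = 1.881356. Dividing by the full population N = 10 gives P₁ = 0.188.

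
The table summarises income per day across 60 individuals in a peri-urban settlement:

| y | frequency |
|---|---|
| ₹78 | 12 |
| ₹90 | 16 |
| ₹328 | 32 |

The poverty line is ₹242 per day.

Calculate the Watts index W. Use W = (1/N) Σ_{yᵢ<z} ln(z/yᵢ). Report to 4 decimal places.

0.4902

Below z: 12×₹78, 16×₹90 (q = 28 of N = 60).
Log shortfalls: ln(242/78) = 1.1322 (×12); ln(242/90) = 0.9891 (×16).
W = 29.412796 / 60 = 0.4902.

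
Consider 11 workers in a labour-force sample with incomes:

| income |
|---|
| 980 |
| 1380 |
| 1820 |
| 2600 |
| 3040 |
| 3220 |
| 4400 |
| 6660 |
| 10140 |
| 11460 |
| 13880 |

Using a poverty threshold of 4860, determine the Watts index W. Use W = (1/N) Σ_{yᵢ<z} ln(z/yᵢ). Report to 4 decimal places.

0.4953

Poor units: 980, 1380, 1820, 2600, 3040, 3220, 4400 (q = 7 of N = 11).
Log gaps: ln(4860/980) = 1.6012; ln(4860/1380) = 1.2590; ln(4860/1820) = 0.9822; ln(4860/2600) = 0.6255; ln(4860/3040) = 0.4692; ln(4860/3220) = 0.4117; ln(4860/4400) = 0.0994.
W = 5.448197 / 11 = 0.4953.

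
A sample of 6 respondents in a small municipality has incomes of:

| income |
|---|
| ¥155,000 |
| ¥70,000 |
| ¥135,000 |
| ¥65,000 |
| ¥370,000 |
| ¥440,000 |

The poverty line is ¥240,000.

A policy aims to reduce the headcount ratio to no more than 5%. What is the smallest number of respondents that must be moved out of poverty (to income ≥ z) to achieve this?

Currently q = 4 of N = 6 are below the line (H = 0.667).
A headcount ratio of at most 5% allows at most ⌊0.05 × 6⌋ = 0 poor respondents.
So at least 4 − 0 = 4 must be lifted.

4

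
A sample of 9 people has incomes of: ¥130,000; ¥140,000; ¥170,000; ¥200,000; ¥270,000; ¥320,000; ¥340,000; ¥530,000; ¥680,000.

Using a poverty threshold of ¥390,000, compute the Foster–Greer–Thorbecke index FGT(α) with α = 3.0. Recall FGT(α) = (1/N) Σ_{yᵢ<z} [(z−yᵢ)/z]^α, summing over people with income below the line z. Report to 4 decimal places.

0.0991

Below z: ¥130,000, ¥140,000, ¥170,000, ¥200,000, ¥270,000, ¥320,000, ¥340,000 (q = 7 of N = 9).
Relative gaps: (390000−130000)/390000 = 0.6667; (390000−140000)/390000 = 0.6410; (390000−170000)/390000 = 0.5641; (390000−200000)/390000 = 0.4872; (390000−270000)/390000 = 0.3077; (390000−320000)/390000 = 0.1795; (390000−340000)/390000 = 0.1282.
Raised to α = 3.0: 0.29630; 0.26341; 0.17950; 0.11563; 0.02913; 0.00578; 0.00211.
Sum = 0.891856; FGT(3.0) = 0.891856 / 9 = 0.0991.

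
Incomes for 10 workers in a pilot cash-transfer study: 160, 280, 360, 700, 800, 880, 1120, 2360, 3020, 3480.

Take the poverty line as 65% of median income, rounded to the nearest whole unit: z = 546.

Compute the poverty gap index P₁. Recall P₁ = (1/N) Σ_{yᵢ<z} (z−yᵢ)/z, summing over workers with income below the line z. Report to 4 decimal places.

0.1535

Incomes under z: 160, 280, 360 (q = 3 of N = 10).
Shortfall ratios: (546−160)/546 = 0.7070; (546−280)/546 = 0.4872; (546−360)/546 = 0.3407.
Σ = 1.534799. Dividing by the full population N = 10 gives P₁ = 0.1535.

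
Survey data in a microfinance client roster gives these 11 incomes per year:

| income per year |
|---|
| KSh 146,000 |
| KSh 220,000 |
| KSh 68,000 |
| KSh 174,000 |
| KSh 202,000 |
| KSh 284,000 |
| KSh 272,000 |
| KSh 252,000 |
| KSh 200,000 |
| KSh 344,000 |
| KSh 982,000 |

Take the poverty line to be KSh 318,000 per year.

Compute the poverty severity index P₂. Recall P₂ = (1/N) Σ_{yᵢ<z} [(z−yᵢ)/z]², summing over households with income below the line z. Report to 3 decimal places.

0.142

Below z: KSh 68,000, KSh 146,000, KSh 174,000, KSh 200,000, KSh 202,000, KSh 220,000, KSh 252,000, KSh 272,000, KSh 284,000 (q = 9 of N = 11).
Normalized shortfalls: (318000−68000)/318000 = 0.7862; (318000−146000)/318000 = 0.5409; (318000−174000)/318000 = 0.4528; (318000−200000)/318000 = 0.3711; (318000−202000)/318000 = 0.3648; (318000−220000)/318000 = 0.3082; (318000−252000)/318000 = 0.2075; (318000−272000)/318000 = 0.1447; (318000−284000)/318000 = 0.1069.
Squared: 0.6181; 0.2926; 0.2051; 0.1377; 0.1331; 0.0950; 0.0431; 0.0209; 0.0114.
Sum = 1.556821; P₂ = 1.556821 / 11 = 0.142.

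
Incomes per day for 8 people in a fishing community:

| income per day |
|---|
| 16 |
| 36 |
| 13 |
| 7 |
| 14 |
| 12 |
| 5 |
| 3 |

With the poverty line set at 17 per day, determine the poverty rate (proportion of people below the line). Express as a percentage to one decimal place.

7 of the 8 people have income below 17.
H = 7/8 = 87.5%.

87.5%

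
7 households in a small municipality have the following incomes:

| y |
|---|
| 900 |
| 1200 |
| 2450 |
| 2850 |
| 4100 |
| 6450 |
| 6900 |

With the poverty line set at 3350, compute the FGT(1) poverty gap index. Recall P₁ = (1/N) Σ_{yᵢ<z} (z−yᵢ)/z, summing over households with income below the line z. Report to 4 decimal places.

0.2559

Below the line: 900, 1200, 2450, 2850 (q = 4 of N = 7).
Normalized shortfalls: (3350−900)/3350 = 0.7313; (3350−1200)/3350 = 0.6418; (3350−2450)/3350 = 0.2687; (3350−2850)/3350 = 0.1493.
Σ = 1.791045. Dividing by the full population N = 7 gives P₁ = 0.2559.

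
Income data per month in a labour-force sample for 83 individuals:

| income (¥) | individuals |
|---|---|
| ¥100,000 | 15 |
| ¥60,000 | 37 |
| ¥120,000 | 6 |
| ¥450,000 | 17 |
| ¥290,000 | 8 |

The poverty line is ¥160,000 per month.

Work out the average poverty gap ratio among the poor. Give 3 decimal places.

Incomes under z: 37×¥60,000, 15×¥100,000, 6×¥120,000 (q = 58 of N = 83).
Shortfall ratios (z−y)/z: 0.6250 (×37), 0.3750 (×15), 0.2500 (×6); sum = 30.250000.
I averages over the q = 58 poor units only: 30.250000 / 58 = 0.522.

0.522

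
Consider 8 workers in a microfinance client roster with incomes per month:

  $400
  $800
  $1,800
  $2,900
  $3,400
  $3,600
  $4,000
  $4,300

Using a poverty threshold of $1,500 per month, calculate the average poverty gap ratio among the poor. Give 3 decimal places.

Below the line: $400, $800 (q = 2 of N = 8).
Shortfall ratios (z−y)/z: 0.7333, 0.4667; sum = 1.200000.
The income-gap ratio divides by q (the poor only): 1.200000 / 2 = 0.600.

0.600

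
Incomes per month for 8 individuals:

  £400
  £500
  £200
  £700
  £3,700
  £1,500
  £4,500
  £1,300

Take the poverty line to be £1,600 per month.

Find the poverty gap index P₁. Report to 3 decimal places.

0.391

Below z: £200, £400, £500, £700, £1,300, £1,500 (q = 6 of N = 8).
Shortfall ratios: (1600−200)/1600 = 0.8750; (1600−400)/1600 = 0.7500; (1600−500)/1600 = 0.6875; (1600−700)/1600 = 0.5625; (1600−1300)/1600 = 0.1875; (1600−1500)/1600 = 0.0625.
Sum of shortfalls = 3.125000; P₁ averages over all N: 3.125000 / 8 = 0.391.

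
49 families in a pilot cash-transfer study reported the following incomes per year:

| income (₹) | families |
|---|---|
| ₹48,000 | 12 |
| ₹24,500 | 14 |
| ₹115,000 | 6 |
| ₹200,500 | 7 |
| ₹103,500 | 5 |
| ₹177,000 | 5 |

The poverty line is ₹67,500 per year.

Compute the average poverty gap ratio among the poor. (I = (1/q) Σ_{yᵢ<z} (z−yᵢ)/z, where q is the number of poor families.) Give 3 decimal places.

Incomes under z: 14×₹24,500, 12×₹48,000 (q = 26 of N = 49).
Shortfall ratios (z−y)/z: 0.6370 (×14), 0.2889 (×12); sum = 12.385185.
I averages over the q = 26 poor units only: 12.385185 / 26 = 0.476.

0.476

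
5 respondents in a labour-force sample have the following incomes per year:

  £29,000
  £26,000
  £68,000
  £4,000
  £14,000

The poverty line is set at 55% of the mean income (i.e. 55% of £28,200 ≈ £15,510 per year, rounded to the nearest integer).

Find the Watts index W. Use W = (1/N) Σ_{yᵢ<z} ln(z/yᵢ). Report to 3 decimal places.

Poor units: £4,000, £14,000 (q = 2 of N = 5).
Log gaps: ln(15510/4000) = 1.3552; ln(15510/14000) = 0.1024.
W = 1.457618 / 5 = 0.292.

0.292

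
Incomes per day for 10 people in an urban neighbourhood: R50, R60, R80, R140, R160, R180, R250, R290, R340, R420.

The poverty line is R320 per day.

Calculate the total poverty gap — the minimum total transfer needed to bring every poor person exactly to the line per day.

Below z: R50, R60, R80, R140, R160, R180, R250, R290 (q = 8 of N = 10).
Individual gaps: 320−50 = 270; 320−60 = 260; 320−80 = 240; 320−140 = 180; 320−160 = 160; 320−180 = 140; 320−250 = 70; 320−290 = 30.
Aggregate gap = R1,350.

R1,350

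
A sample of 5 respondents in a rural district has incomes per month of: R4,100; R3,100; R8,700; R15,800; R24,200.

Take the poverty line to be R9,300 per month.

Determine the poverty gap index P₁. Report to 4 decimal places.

Incomes under z: R3,100, R4,100, R8,700 (q = 3 of N = 5).
Gap ratios (z−y)/z: (9300−3100)/9300 = 0.6667; (9300−4100)/9300 = 0.5591; (9300−8700)/9300 = 0.0645.
Σ = 1.290323. Dividing by the full population N = 5 gives P₁ = 0.2581.

0.2581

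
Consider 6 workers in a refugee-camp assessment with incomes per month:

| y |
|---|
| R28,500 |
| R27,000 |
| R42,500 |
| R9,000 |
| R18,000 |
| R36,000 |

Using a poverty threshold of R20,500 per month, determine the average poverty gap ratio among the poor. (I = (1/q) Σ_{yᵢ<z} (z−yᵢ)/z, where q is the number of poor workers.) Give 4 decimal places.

0.3415

Incomes under z: R9,000, R18,000 (q = 2 of N = 6).
Relative gaps: 0.5610, 0.1220; sum = 0.682927.
I averages over the q = 2 poor units only: 0.682927 / 2 = 0.3415.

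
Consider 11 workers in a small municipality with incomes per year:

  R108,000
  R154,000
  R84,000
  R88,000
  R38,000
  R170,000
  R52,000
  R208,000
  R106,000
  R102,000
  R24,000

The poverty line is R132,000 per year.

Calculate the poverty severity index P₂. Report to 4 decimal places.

Below z: R24,000, R38,000, R52,000, R84,000, R88,000, R102,000, R106,000, R108,000 (q = 8 of N = 11).
Gap ratios (z−y)/z: (132000−24000)/132000 = 0.8182; (132000−38000)/132000 = 0.7121; (132000−52000)/132000 = 0.6061; (132000−84000)/132000 = 0.3636; (132000−88000)/132000 = 0.3333; (132000−102000)/132000 = 0.2273; (132000−106000)/132000 = 0.1970; (132000−108000)/132000 = 0.1818.
Squared: 0.6694; 0.5071; 0.3673; 0.1322; 0.1111; 0.0517; 0.0388; 0.0331.
Sum = 1.910698; P₂ = 1.910698 / 11 = 0.1737.

0.1737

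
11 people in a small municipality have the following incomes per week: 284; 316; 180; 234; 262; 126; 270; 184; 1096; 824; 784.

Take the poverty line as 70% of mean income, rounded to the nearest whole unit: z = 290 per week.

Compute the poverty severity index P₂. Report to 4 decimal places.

0.0590

Below the line: 126, 180, 184, 234, 262, 270, 284 (q = 7 of N = 11).
Normalized shortfalls: (290−126)/290 = 0.5655; (290−180)/290 = 0.3793; (290−184)/290 = 0.3655; (290−234)/290 = 0.1931; (290−262)/290 = 0.0966; (290−270)/290 = 0.0690; (290−284)/290 = 0.0207.
Squared: 0.3198; 0.1439; 0.1336; 0.0373; 0.0093; 0.0048; 0.0004.
Sum = 0.649084; P₂ = 0.649084 / 11 = 0.0590.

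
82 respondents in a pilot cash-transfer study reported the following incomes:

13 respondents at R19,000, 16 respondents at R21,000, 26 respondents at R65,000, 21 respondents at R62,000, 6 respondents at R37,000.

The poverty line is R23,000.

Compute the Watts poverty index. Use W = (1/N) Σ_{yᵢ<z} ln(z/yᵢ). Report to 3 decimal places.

0.048

Incomes under z: 13×R19,000, 16×R21,000 (q = 29 of N = 82).
Log gaps: ln(23000/19000) = 0.1911 (×13); ln(23000/21000) = 0.0910 (×16).
W = 3.939267 / 82 = 0.048.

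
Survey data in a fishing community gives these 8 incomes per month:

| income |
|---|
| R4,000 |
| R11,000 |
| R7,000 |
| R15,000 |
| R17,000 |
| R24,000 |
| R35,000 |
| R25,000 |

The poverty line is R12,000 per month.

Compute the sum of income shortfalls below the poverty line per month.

R14,000

Incomes under z: R4,000, R7,000, R11,000 (q = 3 of N = 8).
Individual gaps: 12000−4000 = 8000; 12000−7000 = 5000; 12000−11000 = 1000.
Aggregate gap = R14,000.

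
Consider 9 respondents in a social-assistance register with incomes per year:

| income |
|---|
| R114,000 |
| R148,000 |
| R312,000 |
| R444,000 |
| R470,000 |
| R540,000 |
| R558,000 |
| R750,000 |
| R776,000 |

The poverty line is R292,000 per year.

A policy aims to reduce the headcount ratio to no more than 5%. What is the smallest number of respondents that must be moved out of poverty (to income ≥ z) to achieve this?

2

Currently q = 2 of N = 9 are below the line (H = 0.222).
A headcount ratio of at most 5% allows at most ⌊0.05 × 9⌋ = 0 poor respondents.
So at least 2 − 0 = 2 must be lifted.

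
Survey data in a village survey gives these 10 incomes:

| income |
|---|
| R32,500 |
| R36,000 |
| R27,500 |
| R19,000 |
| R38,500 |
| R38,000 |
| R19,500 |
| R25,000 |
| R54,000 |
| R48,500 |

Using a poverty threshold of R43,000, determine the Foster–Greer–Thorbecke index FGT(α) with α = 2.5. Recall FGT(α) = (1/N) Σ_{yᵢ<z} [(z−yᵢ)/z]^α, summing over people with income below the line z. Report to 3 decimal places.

Below the line: R19,000, R19,500, R25,000, R27,500, R32,500, R36,000, R38,000, R38,500 (q = 8 of N = 10).
Relative gaps: (43000−19000)/43000 = 0.5581; (43000−19500)/43000 = 0.5465; (43000−25000)/43000 = 0.4186; (43000−27500)/43000 = 0.3605; (43000−32500)/43000 = 0.2442; (43000−36000)/43000 = 0.1628; (43000−38000)/43000 = 0.1163; (43000−38500)/43000 = 0.1047.
Raised to α = 2.5: 0.23273; 0.22080; 0.11337; 0.07801; 0.02946; 0.01069; 0.00461; 0.00354.
Sum = 0.693227; FGT(2.5) = 0.693227 / 10 = 0.069.

0.069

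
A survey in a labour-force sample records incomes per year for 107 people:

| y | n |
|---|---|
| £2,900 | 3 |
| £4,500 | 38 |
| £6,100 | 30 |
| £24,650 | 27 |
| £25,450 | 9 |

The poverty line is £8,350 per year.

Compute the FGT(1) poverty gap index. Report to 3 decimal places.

0.258

Poor units: 3×£2,900, 38×£4,500, 30×£6,100 (q = 71 of N = 107).
Shortfall ratios: (8350−2900)/8350 = 0.6527 (×3); (8350−4500)/8350 = 0.4611 (×38); (8350−6100)/8350 = 0.2695 (×30).
Σ = 27.562874. Dividing by the full population N = 107 gives P₁ = 0.258.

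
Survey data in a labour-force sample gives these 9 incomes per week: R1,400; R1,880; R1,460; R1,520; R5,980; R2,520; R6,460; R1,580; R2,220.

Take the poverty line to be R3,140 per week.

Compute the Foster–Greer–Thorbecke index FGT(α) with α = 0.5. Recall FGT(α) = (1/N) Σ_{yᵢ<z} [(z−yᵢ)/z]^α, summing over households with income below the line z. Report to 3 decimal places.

Below the line: R1,400, R1,460, R1,520, R1,580, R1,880, R2,220, R2,520 (q = 7 of N = 9).
Shortfall ratios: (3140−1400)/3140 = 0.5541; (3140−1460)/3140 = 0.5350; (3140−1520)/3140 = 0.5159; (3140−1580)/3140 = 0.4968; (3140−1880)/3140 = 0.4013; (3140−2220)/3140 = 0.2930; (3140−2520)/3140 = 0.1975.
Raised to α = 0.5: 0.74441; 0.73146; 0.71828; 0.70485; 0.63346; 0.54129; 0.44436.
Sum = 4.518101; FGT(0.5) = 4.518101 / 9 = 0.502.

0.502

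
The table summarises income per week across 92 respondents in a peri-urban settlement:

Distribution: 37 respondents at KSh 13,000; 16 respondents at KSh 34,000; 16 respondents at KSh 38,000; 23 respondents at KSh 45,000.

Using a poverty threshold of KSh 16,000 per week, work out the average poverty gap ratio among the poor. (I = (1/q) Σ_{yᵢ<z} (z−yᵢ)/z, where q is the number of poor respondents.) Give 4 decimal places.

Incomes under z: 37×KSh 13,000 (q = 37 of N = 92).
Relative gaps: 0.1875 (×37); sum = 6.937500.
The income-gap ratio divides by q (the poor only): 6.937500 / 37 = 0.1875.

0.1875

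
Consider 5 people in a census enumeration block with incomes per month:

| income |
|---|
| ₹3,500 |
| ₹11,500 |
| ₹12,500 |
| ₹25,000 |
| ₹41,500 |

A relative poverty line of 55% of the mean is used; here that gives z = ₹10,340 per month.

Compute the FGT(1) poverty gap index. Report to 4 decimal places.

0.1323

Incomes under z: ₹3,500 (q = 1 of N = 5).
Normalized shortfalls: (10340−3500)/10340 = 0.6615.
Σ = 0.661509. Dividing by the full population N = 5 gives P₁ = 0.1323.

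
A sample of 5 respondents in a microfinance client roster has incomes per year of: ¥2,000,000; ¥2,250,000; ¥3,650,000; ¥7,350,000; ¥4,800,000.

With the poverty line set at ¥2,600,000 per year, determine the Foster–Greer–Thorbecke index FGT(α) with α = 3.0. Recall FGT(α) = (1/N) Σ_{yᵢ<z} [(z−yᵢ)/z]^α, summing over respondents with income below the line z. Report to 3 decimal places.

0.003

Below z: ¥2,000,000, ¥2,250,000 (q = 2 of N = 5).
Relative gaps: (2600000−2000000)/2600000 = 0.2308; (2600000−2250000)/2600000 = 0.1346.
Raised to α = 3.0: 0.01229; 0.00244.
Sum = 0.014729; FGT(3.0) = 0.014729 / 5 = 0.003.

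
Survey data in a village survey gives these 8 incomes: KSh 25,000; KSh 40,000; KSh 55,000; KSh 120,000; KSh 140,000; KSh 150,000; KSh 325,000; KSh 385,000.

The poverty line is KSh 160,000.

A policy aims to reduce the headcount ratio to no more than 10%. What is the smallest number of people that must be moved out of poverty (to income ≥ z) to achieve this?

Currently q = 6 of N = 8 are below the line (H = 0.750).
A headcount ratio of at most 10% allows at most ⌊0.10 × 8⌋ = 0 poor people.
So at least 6 − 0 = 6 must be lifted.

6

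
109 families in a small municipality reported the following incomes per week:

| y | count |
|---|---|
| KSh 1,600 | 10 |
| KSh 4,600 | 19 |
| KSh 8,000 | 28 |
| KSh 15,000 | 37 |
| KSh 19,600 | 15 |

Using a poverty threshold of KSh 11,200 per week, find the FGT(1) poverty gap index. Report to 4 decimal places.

0.2548

Poor units: 10×KSh 1,600, 19×KSh 4,600, 28×KSh 8,000 (q = 57 of N = 109).
Relative gaps: (11200−1600)/11200 = 0.8571 (×10); (11200−4600)/11200 = 0.5893 (×19); (11200−8000)/11200 = 0.2857 (×28).
Σ = 27.767857. Dividing by the full population N = 109 gives P₁ = 0.2548.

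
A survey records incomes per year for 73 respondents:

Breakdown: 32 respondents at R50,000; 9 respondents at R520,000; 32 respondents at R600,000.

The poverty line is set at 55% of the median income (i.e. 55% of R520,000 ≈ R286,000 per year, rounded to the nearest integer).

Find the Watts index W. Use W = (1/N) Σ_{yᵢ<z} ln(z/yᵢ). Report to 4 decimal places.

0.7645

Incomes under z: 32×R50,000 (q = 32 of N = 73).
Log shortfalls: ln(286000/50000) = 1.7440 (×32).
W = 55.807002 / 73 = 0.7645.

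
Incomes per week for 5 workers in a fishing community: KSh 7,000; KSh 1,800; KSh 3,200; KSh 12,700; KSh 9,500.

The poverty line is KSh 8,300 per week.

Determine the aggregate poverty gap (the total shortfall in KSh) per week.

Below z: KSh 1,800, KSh 3,200, KSh 7,000 (q = 3 of N = 5).
Individual gaps: 8300−1800 = 6500; 8300−3200 = 5100; 8300−7000 = 1300.
Aggregate gap = KSh 12,900.

KSh 12,900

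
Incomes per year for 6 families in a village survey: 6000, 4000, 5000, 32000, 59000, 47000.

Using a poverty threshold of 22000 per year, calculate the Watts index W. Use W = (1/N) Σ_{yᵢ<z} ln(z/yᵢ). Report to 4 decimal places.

Poor units: 4000, 5000, 6000 (q = 3 of N = 6).
Log gaps: ln(22000/4000) = 1.7047; ln(22000/5000) = 1.4816; ln(22000/6000) = 1.2993.
W = 4.485636 / 6 = 0.7476.

0.7476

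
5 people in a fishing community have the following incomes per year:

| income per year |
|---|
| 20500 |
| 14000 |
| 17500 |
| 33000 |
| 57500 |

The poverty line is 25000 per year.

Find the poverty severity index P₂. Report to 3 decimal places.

Incomes under z: 14000, 17500, 20500 (q = 3 of N = 5).
Gap ratios (z−y)/z: (25000−14000)/25000 = 0.4400; (25000−17500)/25000 = 0.3000; (25000−20500)/25000 = 0.1800.
Squared: 0.1936; 0.0900; 0.0324.
Sum = 0.316000; P₂ = 0.316000 / 5 = 0.063.

0.063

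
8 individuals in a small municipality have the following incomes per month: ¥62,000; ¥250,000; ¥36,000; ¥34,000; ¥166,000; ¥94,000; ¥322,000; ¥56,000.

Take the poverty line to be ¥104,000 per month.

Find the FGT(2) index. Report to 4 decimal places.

0.1582

Below the line: ¥34,000, ¥36,000, ¥56,000, ¥62,000, ¥94,000 (q = 5 of N = 8).
Relative gaps: (104000−34000)/104000 = 0.6731; (104000−36000)/104000 = 0.6538; (104000−56000)/104000 = 0.4615; (104000−62000)/104000 = 0.4038; (104000−94000)/104000 = 0.0962.
Squared: 0.4530; 0.4275; 0.2130; 0.1631; 0.0092.
Sum = 1.265902; P₂ = 1.265902 / 8 = 0.1582.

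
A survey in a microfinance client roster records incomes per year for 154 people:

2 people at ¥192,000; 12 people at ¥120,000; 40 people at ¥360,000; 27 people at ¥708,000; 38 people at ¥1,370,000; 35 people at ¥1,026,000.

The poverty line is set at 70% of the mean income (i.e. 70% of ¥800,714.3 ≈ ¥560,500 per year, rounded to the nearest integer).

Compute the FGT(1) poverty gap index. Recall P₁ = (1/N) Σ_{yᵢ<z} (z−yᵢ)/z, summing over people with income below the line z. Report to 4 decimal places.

0.1627

Poor units: 12×¥120,000, 2×¥192,000, 40×¥360,000 (q = 54 of N = 154).
Relative gaps: (560500−120000)/560500 = 0.7859 (×12); (560500−192000)/560500 = 0.6574 (×2); (560500−360000)/560500 = 0.3577 (×40).
Sum of shortfalls = 25.054416; P₁ averages over all N: 25.054416 / 154 = 0.1627.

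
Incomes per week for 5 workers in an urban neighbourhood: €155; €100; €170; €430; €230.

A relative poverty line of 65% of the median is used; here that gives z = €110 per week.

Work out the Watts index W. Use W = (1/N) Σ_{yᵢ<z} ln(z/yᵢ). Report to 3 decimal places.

0.019

Poor units: €100 (q = 1 of N = 5).
Log gaps: ln(110/100) = 0.0953.
W = 0.095310 / 5 = 0.019.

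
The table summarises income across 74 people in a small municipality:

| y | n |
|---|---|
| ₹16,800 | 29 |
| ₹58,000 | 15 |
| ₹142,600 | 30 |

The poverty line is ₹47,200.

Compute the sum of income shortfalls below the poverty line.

₹881,600

Below z: 29×₹16,800 (q = 29 of N = 74).
Individual gaps: 29×(47200−16800) = 881600.
Aggregate gap = ₹881,600.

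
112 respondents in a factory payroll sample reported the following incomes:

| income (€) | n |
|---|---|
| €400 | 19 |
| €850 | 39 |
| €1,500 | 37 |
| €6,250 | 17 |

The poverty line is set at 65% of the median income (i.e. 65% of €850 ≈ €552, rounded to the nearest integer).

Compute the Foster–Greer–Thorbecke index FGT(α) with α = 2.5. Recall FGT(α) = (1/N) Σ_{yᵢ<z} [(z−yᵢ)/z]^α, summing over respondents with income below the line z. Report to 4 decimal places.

Poor units: 19×€400 (q = 19 of N = 112).
Relative gaps: (552−400)/552 = 0.2754 (×19).
Raised to α = 2.5: 0.03979 (×19).
Sum = 0.755988; FGT(2.5) = 0.755988 / 112 = 0.0067.

0.0067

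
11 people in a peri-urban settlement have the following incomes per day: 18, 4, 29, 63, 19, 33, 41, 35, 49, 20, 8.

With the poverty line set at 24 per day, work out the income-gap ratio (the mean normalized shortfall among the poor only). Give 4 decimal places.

0.4250

Poor units: 4, 8, 18, 19, 20 (q = 5 of N = 11).
Relative gaps: 0.8333, 0.6667, 0.2500, 0.2083, 0.1667; sum = 2.125000.
I averages over the q = 5 poor units only: 2.125000 / 5 = 0.4250.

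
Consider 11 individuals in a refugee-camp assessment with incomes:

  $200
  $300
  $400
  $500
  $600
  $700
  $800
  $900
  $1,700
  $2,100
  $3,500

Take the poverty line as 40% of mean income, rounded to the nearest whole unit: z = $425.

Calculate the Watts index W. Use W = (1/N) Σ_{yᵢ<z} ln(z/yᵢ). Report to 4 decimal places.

0.1057

Incomes under z: $200, $300, $400 (q = 3 of N = 11).
Log shortfalls: ln(425/200) = 0.7538; ln(425/300) = 0.3483; ln(425/400) = 0.0606.
W = 1.162703 / 11 = 0.1057.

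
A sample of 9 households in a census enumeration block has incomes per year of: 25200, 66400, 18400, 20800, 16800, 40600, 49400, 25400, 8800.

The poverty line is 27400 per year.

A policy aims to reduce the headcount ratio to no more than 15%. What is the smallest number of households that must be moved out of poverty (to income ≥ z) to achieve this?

5

6 of the 9 households are poor, so H = 6/9 = 0.667.
A headcount ratio of at most 15% allows at most ⌊0.15 × 9⌋ = 1 poor households.
So at least 6 − 1 = 5 must be lifted.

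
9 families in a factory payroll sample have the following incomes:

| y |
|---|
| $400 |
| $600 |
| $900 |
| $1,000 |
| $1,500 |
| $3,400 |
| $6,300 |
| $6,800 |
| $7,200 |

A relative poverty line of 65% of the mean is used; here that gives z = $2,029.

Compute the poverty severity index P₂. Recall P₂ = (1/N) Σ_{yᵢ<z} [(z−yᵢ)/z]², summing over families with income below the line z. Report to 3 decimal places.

Below the line: $400, $600, $900, $1,000, $1,500 (q = 5 of N = 9).
Gap ratios (z−y)/z: (2029−400)/2029 = 0.8029; (2029−600)/2029 = 0.7043; (2029−900)/2029 = 0.5564; (2029−1000)/2029 = 0.5071; (2029−1500)/2029 = 0.2607.
Squared: 0.6446; 0.4960; 0.3096; 0.2572; 0.0680.
Sum = 1.775392; P₂ = 1.775392 / 9 = 0.197.

0.197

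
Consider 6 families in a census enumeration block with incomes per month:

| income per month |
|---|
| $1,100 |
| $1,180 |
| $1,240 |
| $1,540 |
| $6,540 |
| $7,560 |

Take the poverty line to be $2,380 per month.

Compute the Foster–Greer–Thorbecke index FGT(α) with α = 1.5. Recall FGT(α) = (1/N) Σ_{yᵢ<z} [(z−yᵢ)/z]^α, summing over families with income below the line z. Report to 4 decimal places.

0.2156

Below z: $1,100, $1,180, $1,240, $1,540 (q = 4 of N = 6).
Normalized shortfalls: (2380−1100)/2380 = 0.5378; (2380−1180)/2380 = 0.5042; (2380−1240)/2380 = 0.4790; (2380−1540)/2380 = 0.3529.
Raised to α = 1.5: 0.39441; 0.35802; 0.33151; 0.20968.
Sum = 1.293615; FGT(1.5) = 1.293615 / 6 = 0.2156.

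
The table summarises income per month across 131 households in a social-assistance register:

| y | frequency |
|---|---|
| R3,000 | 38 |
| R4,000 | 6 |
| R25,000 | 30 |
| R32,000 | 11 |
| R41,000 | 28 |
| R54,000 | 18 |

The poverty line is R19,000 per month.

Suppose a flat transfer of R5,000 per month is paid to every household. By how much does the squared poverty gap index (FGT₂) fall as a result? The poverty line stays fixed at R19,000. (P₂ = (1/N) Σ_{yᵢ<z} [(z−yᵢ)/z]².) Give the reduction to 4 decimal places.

0.1243

Before: below the line — 38×R3,000, 6×R4,000; squared poverty gap index (FGT₂) = 0.234252.
After the R5,000 transfer: below the line — 38×R8,000, 6×R9,000; squared poverty gap index (FGT₂) = 0.109915.
Reduction = 0.234252 − 0.109915 = 0.1243.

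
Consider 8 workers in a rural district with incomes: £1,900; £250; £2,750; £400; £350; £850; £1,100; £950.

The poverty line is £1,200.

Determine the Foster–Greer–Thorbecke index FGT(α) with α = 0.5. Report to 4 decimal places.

0.4791

Below the line: £250, £350, £400, £850, £950, £1,100 (q = 6 of N = 8).
Normalized shortfalls: (1200−250)/1200 = 0.7917; (1200−350)/1200 = 0.7083; (1200−400)/1200 = 0.6667; (1200−850)/1200 = 0.2917; (1200−950)/1200 = 0.2083; (1200−1100)/1200 = 0.0833.
Raised to α = 0.5: 0.88976; 0.84163; 0.81650; 0.54006; 0.45644; 0.28868.
Sum = 3.833051; FGT(0.5) = 3.833051 / 8 = 0.4791.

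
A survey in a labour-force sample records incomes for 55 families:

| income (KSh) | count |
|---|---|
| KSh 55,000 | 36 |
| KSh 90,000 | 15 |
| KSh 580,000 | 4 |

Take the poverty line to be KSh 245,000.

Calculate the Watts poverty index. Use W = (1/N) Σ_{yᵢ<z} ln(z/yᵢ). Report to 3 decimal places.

1.251

Poor units: 36×KSh 55,000, 15×KSh 90,000 (q = 51 of N = 55).
Log shortfalls: ln(245000/55000) = 1.4939 (×36); ln(245000/90000) = 1.0014 (×15).
W = 68.803029 / 55 = 1.251.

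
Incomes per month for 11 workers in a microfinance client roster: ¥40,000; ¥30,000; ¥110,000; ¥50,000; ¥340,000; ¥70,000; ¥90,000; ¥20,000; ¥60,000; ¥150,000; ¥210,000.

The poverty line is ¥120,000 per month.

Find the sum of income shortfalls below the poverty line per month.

¥490,000

Incomes under z: ¥20,000, ¥30,000, ¥40,000, ¥50,000, ¥60,000, ¥70,000, ¥90,000, ¥110,000 (q = 8 of N = 11).
Individual gaps: 120000−20000 = 100000; 120000−30000 = 90000; 120000−40000 = 80000; 120000−50000 = 70000; 120000−60000 = 60000; 120000−70000 = 50000; 120000−90000 = 30000; 120000−110000 = 10000.
Aggregate gap = ¥490,000.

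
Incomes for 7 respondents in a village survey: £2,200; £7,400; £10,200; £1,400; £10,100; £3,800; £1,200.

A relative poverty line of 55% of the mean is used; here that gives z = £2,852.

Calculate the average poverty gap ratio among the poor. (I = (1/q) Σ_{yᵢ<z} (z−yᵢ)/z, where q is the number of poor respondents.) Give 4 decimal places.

0.4390

Poor units: £1,200, £1,400, £2,200 (q = 3 of N = 7).
Relative gaps: 0.5792, 0.5091, 0.2286; sum = 1.316971.
The income-gap ratio divides by q (the poor only): 1.316971 / 3 = 0.4390.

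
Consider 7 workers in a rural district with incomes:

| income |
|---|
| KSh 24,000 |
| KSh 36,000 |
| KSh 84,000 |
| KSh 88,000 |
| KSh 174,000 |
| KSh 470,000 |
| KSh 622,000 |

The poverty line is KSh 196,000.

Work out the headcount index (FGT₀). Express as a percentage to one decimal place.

5 of the 7 workers have income below KSh 196,000.
H = 5/7 = 71.4%.

71.4%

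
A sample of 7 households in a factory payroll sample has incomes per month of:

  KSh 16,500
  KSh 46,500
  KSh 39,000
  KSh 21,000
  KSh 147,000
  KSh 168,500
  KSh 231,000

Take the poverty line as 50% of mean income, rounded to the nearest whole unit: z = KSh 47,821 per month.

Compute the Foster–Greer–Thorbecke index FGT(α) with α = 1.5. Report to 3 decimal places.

Below z: KSh 16,500, KSh 21,000, KSh 39,000, KSh 46,500 (q = 4 of N = 7).
Normalized shortfalls: (47821−16500)/47821 = 0.6550; (47821−21000)/47821 = 0.5609; (47821−39000)/47821 = 0.1845; (47821−46500)/47821 = 0.0276.
Raised to α = 1.5: 0.53006; 0.42003; 0.07922; 0.00459.
Sum = 1.033908; FGT(1.5) = 1.033908 / 7 = 0.148.

0.148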